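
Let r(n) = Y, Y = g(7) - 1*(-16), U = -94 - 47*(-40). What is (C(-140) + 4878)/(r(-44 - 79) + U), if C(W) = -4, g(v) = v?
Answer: 4874/1809 ≈ 2.6943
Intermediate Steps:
U = 1786 (U = -94 + 1880 = 1786)
Y = 23 (Y = 7 - 1*(-16) = 7 + 16 = 23)
r(n) = 23
(C(-140) + 4878)/(r(-44 - 79) + U) = (-4 + 4878)/(23 + 1786) = 4874/1809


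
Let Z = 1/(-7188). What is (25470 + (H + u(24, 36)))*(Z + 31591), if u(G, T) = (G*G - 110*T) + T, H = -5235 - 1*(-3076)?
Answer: 4533120324041/7188 ≈ 6.3065e+8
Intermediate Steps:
H = -2159 (H = -5235 + 3076 = -2159)
Z = -1/7188 ≈ -0.00013912
u(G, T) = G² - 109*T (u(G, T) = (G² - 110*T) + T = G² - 109*T)
(25470 + (H + u(24, 36)))*(Z + 31591) = (25470 + (-2159 + (24² - 109*36)))*(-1/7188 + 31591) = (25470 + (-2159 + (576 - 3924)))*(227076107/7188) = (25470 + (-2159 - 3348))*(227076107/7188) = (25470 - 5507)*(227076107/7188) = 19963*(227076107/7188) = 4533120324041/7188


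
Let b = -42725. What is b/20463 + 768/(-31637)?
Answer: -1367406409/647387931 ≈ -2.1122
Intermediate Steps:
b/20463 + 768/(-31637) = -42725/20463 + 768/(-31637) = -42725*1/20463 + 768*(-1/31637) = -42725/20463 - 768/31637 = -1367406409/647387931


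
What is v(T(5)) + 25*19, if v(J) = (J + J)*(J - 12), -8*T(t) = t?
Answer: 15705/32 ≈ 490.78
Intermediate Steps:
T(t) = -t/8
v(J) = 2*J*(-12 + J) (v(J) = (2*J)*(-12 + J) = 2*J*(-12 + J))
v(T(5)) + 25*19 = 2*(-⅛*5)*(-12 - ⅛*5) + 25*19 = 2*(-5/8)*(-12 - 5/8) + 475 = 2*(-5/8)*(-101/8) + 475 = 505/32 + 475 = 15705/32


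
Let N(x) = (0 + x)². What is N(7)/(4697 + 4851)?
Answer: 7/1364 ≈ 0.0051320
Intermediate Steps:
N(x) = x²
N(7)/(4697 + 4851) = 7²/(4697 + 4851) = 49/9548 = 49*(1/9548) = 7/1364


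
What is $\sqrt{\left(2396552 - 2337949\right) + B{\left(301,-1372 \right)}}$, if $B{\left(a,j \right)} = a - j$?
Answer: $2 \sqrt{15069} \approx 245.51$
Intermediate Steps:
$\sqrt{\left(2396552 - 2337949\right) + B{\left(301,-1372 \right)}} = \sqrt{\left(2396552 - 2337949\right) + \left(301 - -1372\right)} = \sqrt{58603 + \left(301 + 1372\right)} = \sqrt{58603 + 1673} = \sqrt{60276} = 2 \sqrt{15069}$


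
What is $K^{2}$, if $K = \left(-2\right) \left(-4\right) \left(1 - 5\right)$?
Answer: $1024$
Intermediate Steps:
$K = -32$ ($K = 8 \left(1 - 5\right) = 8 \left(-4\right) = -32$)
$K^{2} = \left(-32\right)^{2} = 1024$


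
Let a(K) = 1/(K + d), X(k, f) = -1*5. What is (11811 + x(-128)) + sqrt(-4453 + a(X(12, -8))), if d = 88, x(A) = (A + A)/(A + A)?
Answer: 11812 + I*sqrt(30676634)/83 ≈ 11812.0 + 66.731*I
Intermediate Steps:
x(A) = 1 (x(A) = (2*A)/((2*A)) = (2*A)*(1/(2*A)) = 1)
X(k, f) = -5
a(K) = 1/(88 + K) (a(K) = 1/(K + 88) = 1/(88 + K))
(11811 + x(-128)) + sqrt(-4453 + a(X(12, -8))) = (11811 + 1) + sqrt(-4453 + 1/(88 - 5)) = 11812 + sqrt(-4453 + 1/83) = 11812 + sqrt(-369598/83) = 11812 + I*sqrt(30676634)/83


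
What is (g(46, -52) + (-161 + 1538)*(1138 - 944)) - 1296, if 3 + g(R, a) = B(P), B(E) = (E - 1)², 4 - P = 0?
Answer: 265848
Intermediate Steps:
P = 4 (P = 4 - 1*0 = 4 + 0 = 4)
B(E) = (-1 + E)²
g(R, a) = 6 (g(R, a) = -3 + (-1 + 4)² = -3 + 3² = -3 + 9 = 6)
(g(46, -52) + (-161 + 1538)*(1138 - 944)) - 1296 = (6 + (-161 + 1538)*(1138 - 944)) - 1296 = (6 + 1377*194) - 1296 = (6 + 267138) - 1296 = 267144 - 1296 = 265848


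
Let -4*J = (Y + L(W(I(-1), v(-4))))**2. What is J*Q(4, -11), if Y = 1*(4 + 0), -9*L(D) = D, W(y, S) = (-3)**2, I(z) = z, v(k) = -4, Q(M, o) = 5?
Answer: -45/4 ≈ -11.250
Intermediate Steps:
W(y, S) = 9
L(D) = -D/9
Y = 4 (Y = 1*4 = 4)
J = -9/4 (J = -(4 - 1/9*9)**2/4 = -(4 - 1)**2/4 = -1/4*3**2 = -1/4*9 = -9/4 ≈ -2.2500)
J*Q(4, -11) = -9/4*5 = -45/4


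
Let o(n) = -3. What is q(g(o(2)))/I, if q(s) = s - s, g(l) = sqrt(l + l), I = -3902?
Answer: 0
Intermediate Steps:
g(l) = sqrt(2)*sqrt(l) (g(l) = sqrt(2*l) = sqrt(2)*sqrt(l))
q(s) = 0
q(g(o(2)))/I = 0/(-3902) = 0*(-1/3902) = 0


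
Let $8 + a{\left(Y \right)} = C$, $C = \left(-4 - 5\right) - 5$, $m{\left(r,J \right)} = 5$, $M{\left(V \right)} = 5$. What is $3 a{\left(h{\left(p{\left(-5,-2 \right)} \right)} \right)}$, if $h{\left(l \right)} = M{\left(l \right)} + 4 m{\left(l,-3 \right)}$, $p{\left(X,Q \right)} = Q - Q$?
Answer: $-66$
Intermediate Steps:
$p{\left(X,Q \right)} = 0$
$h{\left(l \right)} = 25$ ($h{\left(l \right)} = 5 + 4 \cdot 5 = 5 + 20 = 25$)
$C = -14$ ($C = -9 - 5 = -14$)
$a{\left(Y \right)} = -22$ ($a{\left(Y \right)} = -8 - 14 = -22$)
$3 a{\left(h{\left(p{\left(-5,-2 \right)} \right)} \right)} = 3 \left(-22\right) = -66$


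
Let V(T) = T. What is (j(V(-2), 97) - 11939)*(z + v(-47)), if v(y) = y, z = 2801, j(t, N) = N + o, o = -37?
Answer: -32714766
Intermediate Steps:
j(t, N) = -37 + N (j(t, N) = N - 37 = -37 + N)
(j(V(-2), 97) - 11939)*(z + v(-47)) = ((-37 + 97) - 11939)*(2801 - 47) = (60 - 11939)*2754 = -11879*2754 = -32714766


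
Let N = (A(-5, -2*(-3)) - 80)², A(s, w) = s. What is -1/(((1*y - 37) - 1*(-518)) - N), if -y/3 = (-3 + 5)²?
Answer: 1/6756 ≈ 0.00014802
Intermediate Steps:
y = -12 (y = -3*(-3 + 5)² = -3*2² = -3*4 = -12)
N = 7225 (N = (-5 - 80)² = (-85)² = 7225)
-1/(((1*y - 37) - 1*(-518)) - N) = -1/(((1*(-12) - 37) - 1*(-518)) - 1*7225) = -1/(((-12 - 37) + 518) - 7225) = -1/((-49 + 518) - 7225) = -1/(469 - 7225) = -1/(-6756) = -1*(-1/6756) = 1/6756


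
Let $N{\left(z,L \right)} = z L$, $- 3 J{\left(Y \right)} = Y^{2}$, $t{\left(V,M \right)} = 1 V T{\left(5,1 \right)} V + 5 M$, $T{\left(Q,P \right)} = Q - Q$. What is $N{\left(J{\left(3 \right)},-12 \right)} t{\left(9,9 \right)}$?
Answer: $1620$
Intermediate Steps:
$T{\left(Q,P \right)} = 0$
$t{\left(V,M \right)} = 5 M$ ($t{\left(V,M \right)} = 1 V 0 V + 5 M = V 0 V + 5 M = 0 V + 5 M = 0 + 5 M = 5 M$)
$J{\left(Y \right)} = - \frac{Y^{2}}{3}$
$N{\left(z,L \right)} = L z$
$N{\left(J{\left(3 \right)},-12 \right)} t{\left(9,9 \right)} = - 12 \left(- \frac{3^{2}}{3}\right) 5 \cdot 9 = - 12 \left(\left(- \frac{1}{3}\right) 9\right) 45 = \left(-12\right) \left(-3\right) 45 = 36 \cdot 45 = 1620$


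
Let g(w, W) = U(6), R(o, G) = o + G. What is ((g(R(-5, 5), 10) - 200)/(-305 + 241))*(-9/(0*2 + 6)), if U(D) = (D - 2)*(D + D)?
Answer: -57/16 ≈ -3.5625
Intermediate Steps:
U(D) = 2*D*(-2 + D) (U(D) = (-2 + D)*(2*D) = 2*D*(-2 + D))
R(o, G) = G + o
g(w, W) = 48 (g(w, W) = 2*6*(-2 + 6) = 2*6*4 = 48)
((g(R(-5, 5), 10) - 200)/(-305 + 241))*(-9/(0*2 + 6)) = ((48 - 200)/(-305 + 241))*(-9/(0*2 + 6)) = (-152/(-64))*(-9/(0 + 6)) = (-152*(-1/64))*(-9/6) = 19*(-9*⅙)/8 = (19/8)*(-3/2) = -57/16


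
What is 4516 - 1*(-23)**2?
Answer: 3987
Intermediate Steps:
4516 - 1*(-23)**2 = 4516 - 1*529 = 4516 - 529 = 3987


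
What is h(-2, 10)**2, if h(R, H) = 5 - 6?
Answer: 1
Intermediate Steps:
h(R, H) = -1
h(-2, 10)**2 = (-1)**2 = 1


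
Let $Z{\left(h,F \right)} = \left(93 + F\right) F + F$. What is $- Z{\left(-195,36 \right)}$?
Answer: $-4680$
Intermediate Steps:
$Z{\left(h,F \right)} = F + F \left(93 + F\right)$ ($Z{\left(h,F \right)} = F \left(93 + F\right) + F = F + F \left(93 + F\right)$)
$- Z{\left(-195,36 \right)} = - 36 \left(94 + 36\right) = - 36 \cdot 130 = \left(-1\right) 4680 = -4680$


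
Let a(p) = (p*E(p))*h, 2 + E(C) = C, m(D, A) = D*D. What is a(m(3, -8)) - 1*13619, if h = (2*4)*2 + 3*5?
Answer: -11666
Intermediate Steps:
m(D, A) = D²
E(C) = -2 + C
h = 31 (h = 8*2 + 15 = 16 + 15 = 31)
a(p) = 31*p*(-2 + p) (a(p) = (p*(-2 + p))*31 = 31*p*(-2 + p))
a(m(3, -8)) - 1*13619 = 31*3²*(-2 + 3²) - 1*13619 = 31*9*(-2 + 9) - 13619 = 31*9*7 - 13619 = 1953 - 13619 = -11666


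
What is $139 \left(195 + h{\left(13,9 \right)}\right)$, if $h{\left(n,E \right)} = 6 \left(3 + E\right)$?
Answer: $37113$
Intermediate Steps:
$h{\left(n,E \right)} = 18 + 6 E$
$139 \left(195 + h{\left(13,9 \right)}\right) = 139 \left(195 + \left(18 + 6 \cdot 9\right)\right) = 139 \left(195 + \left(18 + 54\right)\right) = 139 \left(195 + 72\right) = 139 \cdot 267 = 37113$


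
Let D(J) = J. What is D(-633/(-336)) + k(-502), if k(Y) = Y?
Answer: -56013/112 ≈ -500.12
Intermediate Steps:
D(-633/(-336)) + k(-502) = -633/(-336) - 502 = -633*(-1/336) - 502 = 211/112 - 502 = -56013/112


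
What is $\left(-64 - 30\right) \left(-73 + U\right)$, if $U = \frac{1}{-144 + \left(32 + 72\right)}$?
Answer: $\frac{137287}{20} \approx 6864.4$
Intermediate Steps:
$U = - \frac{1}{40}$ ($U = \frac{1}{-144 + 104} = \frac{1}{-40} = - \frac{1}{40} \approx -0.025$)
$\left(-64 - 30\right) \left(-73 + U\right) = \left(-64 - 30\right) \left(-73 - \frac{1}{40}\right) = \left(-64 - 30\right) \left(- \frac{2921}{40}\right) = \left(-94\right) \left(- \frac{2921}{40}\right) = \frac{137287}{20}$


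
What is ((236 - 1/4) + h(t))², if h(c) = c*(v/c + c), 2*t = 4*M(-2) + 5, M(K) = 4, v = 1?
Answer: 120409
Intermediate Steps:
t = 21/2 (t = (4*4 + 5)/2 = (16 + 5)/2 = (½)*21 = 21/2 ≈ 10.500)
h(c) = c*(c + 1/c) (h(c) = c*(1/c + c) = c*(c + 1/c))
((236 - 1/4) + h(t))² = ((236 - 1/4) + (1 + (21/2)²))² = ((236 - 1*¼) + (1 + 441/4))² = ((236 - ¼) + 445/4)² = (943/4 + 445/4)² = 347² = 120409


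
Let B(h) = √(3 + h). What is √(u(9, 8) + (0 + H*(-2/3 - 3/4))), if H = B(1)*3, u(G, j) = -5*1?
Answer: 3*I*√6/2 ≈ 3.6742*I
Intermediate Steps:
u(G, j) = -5
H = 6 (H = √(3 + 1)*3 = √4*3 = 2*3 = 6)
√(u(9, 8) + (0 + H*(-2/3 - 3/4))) = √(-5 + (0 + 6*(-2/3 - 3/4))) = √(-5 + (0 + 6*(-2*⅓ - 3*¼))) = √(-5 + (0 + 6*(-⅔ - ¾))) = √(-5 + (0 + 6*(-17/12))) = √(-5 + (0 - 17/2)) = √(-5 - 17/2) = √(-27/2) = 3*I*√6/2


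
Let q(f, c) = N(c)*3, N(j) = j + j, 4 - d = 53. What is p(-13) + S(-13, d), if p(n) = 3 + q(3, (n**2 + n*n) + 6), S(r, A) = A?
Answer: 2018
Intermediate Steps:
d = -49 (d = 4 - 1*53 = 4 - 53 = -49)
N(j) = 2*j
q(f, c) = 6*c (q(f, c) = (2*c)*3 = 6*c)
p(n) = 39 + 12*n**2 (p(n) = 3 + 6*((n**2 + n*n) + 6) = 3 + 6*((n**2 + n**2) + 6) = 3 + 6*(2*n**2 + 6) = 3 + 6*(6 + 2*n**2) = 3 + (36 + 12*n**2) = 39 + 12*n**2)
p(-13) + S(-13, d) = (39 + 12*(-13)**2) - 49 = (39 + 12*169) - 49 = (39 + 2028) - 49 = 2067 - 49 = 2018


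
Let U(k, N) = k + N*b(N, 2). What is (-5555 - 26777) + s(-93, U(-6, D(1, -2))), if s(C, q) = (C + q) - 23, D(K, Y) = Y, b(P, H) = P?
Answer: -32450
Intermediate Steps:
U(k, N) = k + N**2 (U(k, N) = k + N*N = k + N**2)
s(C, q) = -23 + C + q
(-5555 - 26777) + s(-93, U(-6, D(1, -2))) = (-5555 - 26777) + (-23 - 93 + (-6 + (-2)**2)) = -32332 + (-23 - 93 + (-6 + 4)) = -32332 + (-23 - 93 - 2) = -32332 - 118 = -32450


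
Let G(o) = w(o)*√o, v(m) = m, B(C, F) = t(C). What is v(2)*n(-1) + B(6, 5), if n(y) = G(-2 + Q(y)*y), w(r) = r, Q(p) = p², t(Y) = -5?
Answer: -5 - 6*I*√3 ≈ -5.0 - 10.392*I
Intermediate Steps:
B(C, F) = -5
G(o) = o^(3/2) (G(o) = o*√o = o^(3/2))
n(y) = (-2 + y³)^(3/2) (n(y) = (-2 + y²*y)^(3/2) = (-2 + y³)^(3/2))
v(2)*n(-1) + B(6, 5) = 2*(-2 + (-1)³)^(3/2) - 5 = 2*(-2 - 1)^(3/2) - 5 = 2*(-3)^(3/2) - 5 = 2*(-3*I*√3) - 5 = -6*I*√3 - 5 = -5 - 6*I*√3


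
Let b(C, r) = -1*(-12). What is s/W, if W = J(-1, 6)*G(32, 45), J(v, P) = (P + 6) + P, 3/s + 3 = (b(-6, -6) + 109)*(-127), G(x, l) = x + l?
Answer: -1/7100940 ≈ -1.4083e-7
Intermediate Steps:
G(x, l) = l + x
b(C, r) = 12
s = -3/15370 (s = 3/(-3 + (12 + 109)*(-127)) = 3/(-3 + 121*(-127)) = 3/(-3 - 15367) = 3/(-15370) = 3*(-1/15370) = -3/15370 ≈ -0.00019519)
J(v, P) = 6 + 2*P (J(v, P) = (6 + P) + P = 6 + 2*P)
W = 1386 (W = (6 + 2*6)*(45 + 32) = (6 + 12)*77 = 18*77 = 1386)
s/W = -3/15370/1386 = -3/15370*1/1386 = -1/7100940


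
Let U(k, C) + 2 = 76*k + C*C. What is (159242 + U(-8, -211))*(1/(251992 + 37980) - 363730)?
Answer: -21426854800357527/289972 ≈ -7.3893e+10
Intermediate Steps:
U(k, C) = -2 + C² + 76*k (U(k, C) = -2 + (76*k + C*C) = -2 + (76*k + C²) = -2 + (C² + 76*k) = -2 + C² + 76*k)
(159242 + U(-8, -211))*(1/(251992 + 37980) - 363730) = (159242 + (-2 + (-211)² + 76*(-8)))*(1/(251992 + 37980) - 363730) = (159242 + (-2 + 44521 - 608))*(1/289972 - 363730) = (159242 + 43911)*(1/289972 - 363730) = 203153*(-105471515559/289972) = -21426854800357527/289972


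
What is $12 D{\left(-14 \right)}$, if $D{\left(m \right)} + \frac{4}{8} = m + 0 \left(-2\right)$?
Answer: $-174$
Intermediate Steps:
$D{\left(m \right)} = - \frac{1}{2} + m$ ($D{\left(m \right)} = - \frac{1}{2} + \left(m + 0 \left(-2\right)\right) = - \frac{1}{2} + \left(m + 0\right) = - \frac{1}{2} + m$)
$12 D{\left(-14 \right)} = 12 \left(- \frac{1}{2} - 14\right) = 12 \left(- \frac{29}{2}\right) = -174$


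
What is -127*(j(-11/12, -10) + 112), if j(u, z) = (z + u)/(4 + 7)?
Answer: -1860931/132 ≈ -14098.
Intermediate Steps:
j(u, z) = u/11 + z/11 (j(u, z) = (u + z)/11 = (u + z)*(1/11) = u/11 + z/11)
-127*(j(-11/12, -10) + 112) = -127*(((-11/12)/11 + (1/11)*(-10)) + 112) = -127*(((-11*1/12)/11 - 10/11) + 112) = -127*(((1/11)*(-11/12) - 10/11) + 112) = -127*((-1/12 - 10/11) + 112) = -127*(-131/132 + 112) = -127*14653/132 = -1860931/132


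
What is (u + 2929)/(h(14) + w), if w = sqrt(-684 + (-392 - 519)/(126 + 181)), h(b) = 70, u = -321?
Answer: 56045920/1715199 - 2608*I*sqrt(64745993)/1715199 ≈ 32.676 - 12.235*I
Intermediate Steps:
w = I*sqrt(64745993)/307 (w = sqrt(-684 - 911/307) = sqrt(-210899/307) = I*sqrt(64745993)/307 ≈ 26.21*I)
(u + 2929)/(h(14) + w) = (-321 + 2929)/(70 + I*sqrt(64745993)/307) = 2608/(70 + I*sqrt(64745993)/307)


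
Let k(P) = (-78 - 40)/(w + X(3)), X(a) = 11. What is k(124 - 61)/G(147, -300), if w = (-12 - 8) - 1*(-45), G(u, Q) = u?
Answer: -59/2646 ≈ -0.022298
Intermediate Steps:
w = 25 (w = -20 + 45 = 25)
k(P) = -59/18 (k(P) = (-78 - 40)/(25 + 11) = -118/36 = -118*1/36 = -59/18)
k(124 - 61)/G(147, -300) = -59/18/147 = -59/18*1/147 = -59/2646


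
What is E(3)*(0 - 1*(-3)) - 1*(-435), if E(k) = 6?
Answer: 453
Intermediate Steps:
E(3)*(0 - 1*(-3)) - 1*(-435) = 6*(0 - 1*(-3)) - 1*(-435) = 6*(0 + 3) + 435 = 6*3 + 435 = 18 + 435 = 453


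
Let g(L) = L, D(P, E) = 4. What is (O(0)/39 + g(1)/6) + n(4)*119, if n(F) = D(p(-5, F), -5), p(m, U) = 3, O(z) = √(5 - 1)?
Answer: 37145/78 ≈ 476.22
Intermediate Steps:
O(z) = 2 (O(z) = √4 = 2)
n(F) = 4
(O(0)/39 + g(1)/6) + n(4)*119 = (2/39 + 1/6) + 4*119 = (2*(1/39) + 1*(⅙)) + 476 = (2/39 + ⅙) + 476 = 17/78 + 476 = 37145/78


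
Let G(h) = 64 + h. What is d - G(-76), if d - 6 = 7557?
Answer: 7575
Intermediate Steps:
d = 7563 (d = 6 + 7557 = 7563)
d - G(-76) = 7563 - (64 - 76) = 7563 - 1*(-12) = 7563 + 12 = 7575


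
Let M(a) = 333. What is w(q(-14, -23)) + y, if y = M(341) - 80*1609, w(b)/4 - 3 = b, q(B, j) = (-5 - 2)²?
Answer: -128179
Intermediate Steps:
q(B, j) = 49 (q(B, j) = (-7)² = 49)
w(b) = 12 + 4*b
y = -128387 (y = 333 - 80*1609 = 333 - 1*128720 = 333 - 128720 = -128387)
w(q(-14, -23)) + y = (12 + 4*49) - 128387 = (12 + 196) - 128387 = 208 - 128387 = -128179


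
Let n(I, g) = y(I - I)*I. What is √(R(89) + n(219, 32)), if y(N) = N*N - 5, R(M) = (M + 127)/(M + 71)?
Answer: I*√109365/10 ≈ 33.07*I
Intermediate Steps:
R(M) = (127 + M)/(71 + M)
y(N) = -5 + N² (y(N) = N² - 5 = -5 + N²)
n(I, g) = -5*I (n(I, g) = (-5 + (I - I)²)*I = (-5 + 0²)*I = (-5 + 0)*I = -5*I)
√(R(89) + n(219, 32)) = √((127 + 89)/(71 + 89) - 5*219) = √(216/160 - 1095) = √((1/160)*216 - 1095) = √(27/20 - 1095) = √(-21873/20) = I*√109365/10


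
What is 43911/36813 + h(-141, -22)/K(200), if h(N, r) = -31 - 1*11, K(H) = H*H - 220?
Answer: 13851059/11622390 ≈ 1.1918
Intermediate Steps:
K(H) = -220 + H**2 (K(H) = H**2 - 220 = -220 + H**2)
h(N, r) = -42 (h(N, r) = -31 - 11 = -42)
43911/36813 + h(-141, -22)/K(200) = 43911/36813 - 42/(-220 + 200**2) = 43911*(1/36813) - 42/(-220 + 40000) = 2091/1753 - 42/39780 = 2091/1753 - 42*1/39780 = 2091/1753 - 7/6630 = 13851059/11622390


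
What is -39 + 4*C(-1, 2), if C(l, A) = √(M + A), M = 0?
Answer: -39 + 4*√2 ≈ -33.343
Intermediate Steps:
C(l, A) = √A (C(l, A) = √(0 + A) = √A)
-39 + 4*C(-1, 2) = -39 + 4*√2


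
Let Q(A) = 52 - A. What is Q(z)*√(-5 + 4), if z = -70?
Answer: 122*I ≈ 122.0*I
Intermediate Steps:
Q(z)*√(-5 + 4) = (52 - 1*(-70))*√(-5 + 4) = (52 + 70)*√(-1) = 122*I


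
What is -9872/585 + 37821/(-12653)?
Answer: -147035701/7402005 ≈ -19.864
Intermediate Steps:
-9872/585 + 37821/(-12653) = -9872*1/585 + 37821*(-1/12653) = -9872/585 - 37821/12653 = -147035701/7402005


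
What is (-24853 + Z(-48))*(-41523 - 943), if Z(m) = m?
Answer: 1057445866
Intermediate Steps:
(-24853 + Z(-48))*(-41523 - 943) = (-24853 - 48)*(-41523 - 943) = -24901*(-42466) = 1057445866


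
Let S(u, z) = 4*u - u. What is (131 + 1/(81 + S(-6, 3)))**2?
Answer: 68128516/3969 ≈ 17165.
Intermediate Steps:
S(u, z) = 3*u
(131 + 1/(81 + S(-6, 3)))**2 = (131 + 1/(81 + 3*(-6)))**2 = (131 + 1/(81 - 18))**2 = (131 + 1/63)**2 = (8254/63)**2 = 68128516/3969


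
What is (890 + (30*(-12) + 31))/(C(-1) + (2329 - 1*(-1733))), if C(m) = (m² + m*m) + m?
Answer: 33/239 ≈ 0.13808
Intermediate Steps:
C(m) = m + 2*m² (C(m) = (m² + m²) + m = 2*m² + m = m + 2*m²)
(890 + (30*(-12) + 31))/(C(-1) + (2329 - 1*(-1733))) = (890 + (30*(-12) + 31))/(-(1 + 2*(-1)) + (2329 - 1*(-1733))) = (890 + (-360 + 31))/(-(1 - 2) + (2329 + 1733)) = (890 - 329)/(-1*(-1) + 4062) = 561/(1 + 4062) = 561/4063 = 561*(1/4063) = 33/239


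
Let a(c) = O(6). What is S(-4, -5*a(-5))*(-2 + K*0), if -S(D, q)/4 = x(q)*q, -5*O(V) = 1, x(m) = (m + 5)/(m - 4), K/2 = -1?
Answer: -16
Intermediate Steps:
K = -2 (K = 2*(-1) = -2)
x(m) = (5 + m)/(-4 + m)
O(V) = -⅕ (O(V) = -⅕*1 = -⅕)
a(c) = -⅕
S(D, q) = -4*q*(5 + q)/(-4 + q) (S(D, q) = -4*(5 + q)/(-4 + q)*q = -4*q*(5 + q)/(-4 + q))
S(-4, -5*a(-5))*(-2 + K*0) = (-4*(-5*(-⅕))*(5 - 5*(-⅕))/(-4 - 5*(-⅕)))*(-2 - 2*0) = (-4*1*(5 + 1)/(-4 + 1))*(-2 + 0) = -4*1*6/(-3)*(-2) = -4*1*(-⅓)*6*(-2) = 8*(-2) = -16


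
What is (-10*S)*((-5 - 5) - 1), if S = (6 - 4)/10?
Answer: 22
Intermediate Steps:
S = ⅕ (S = 2*(⅒) = ⅕ ≈ 0.20000)
(-10*S)*((-5 - 5) - 1) = (-10*⅕)*((-5 - 5) - 1) = -2*(-10 - 1) = -2*(-11) = 22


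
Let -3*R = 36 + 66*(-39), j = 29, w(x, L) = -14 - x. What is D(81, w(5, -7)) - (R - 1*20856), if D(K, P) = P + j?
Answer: 20020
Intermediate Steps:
R = 846 (R = -(36 + 66*(-39))/3 = -(36 - 2574)/3 = -⅓*(-2538) = 846)
D(K, P) = 29 + P (D(K, P) = P + 29 = 29 + P)
D(81, w(5, -7)) - (R - 1*20856) = (29 + (-14 - 1*5)) - (846 - 1*20856) = (29 + (-14 - 5)) - (846 - 20856) = (29 - 19) - 1*(-20010) = 10 + 20010 = 20020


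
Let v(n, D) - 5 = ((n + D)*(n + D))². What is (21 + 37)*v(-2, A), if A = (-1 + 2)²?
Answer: 348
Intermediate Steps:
A = 1 (A = 1² = 1)
v(n, D) = 5 + (D + n)⁴ (v(n, D) = 5 + ((n + D)*(n + D))² = 5 + ((D + n)*(D + n))² = 5 + ((D + n)²)² = 5 + (D + n)⁴)
(21 + 37)*v(-2, A) = (21 + 37)*(5 + (1 - 2)⁴) = 58*(5 + (-1)⁴) = 58*(5 + 1) = 58*6 = 348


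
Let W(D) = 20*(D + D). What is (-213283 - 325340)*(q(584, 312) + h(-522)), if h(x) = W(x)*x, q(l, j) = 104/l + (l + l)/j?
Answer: -5571245040809985/949 ≈ -5.8706e+12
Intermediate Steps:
W(D) = 40*D (W(D) = 20*(2*D) = 40*D)
q(l, j) = 104/l + 2*l/j (q(l, j) = 104/l + (2*l)/j = 104/l + 2*l/j)
h(x) = 40*x² (h(x) = (40*x)*x = 40*x²)
(-213283 - 325340)*(q(584, 312) + h(-522)) = (-213283 - 325340)*((104/584 + 2*584/312) + 40*(-522)²) = -538623*((104*(1/584) + 2*584*(1/312)) + 40*272484) = -538623*((13/73 + 146/39) + 10899360) = -538623*(11165/2847 + 10899360) = -538623*31030489085/2847 = -5571245040809985/949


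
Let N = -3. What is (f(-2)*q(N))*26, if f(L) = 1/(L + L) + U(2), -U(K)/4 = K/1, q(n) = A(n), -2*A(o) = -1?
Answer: -429/4 ≈ -107.25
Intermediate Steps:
A(o) = 1/2 (A(o) = -1/2*(-1) = 1/2)
q(n) = 1/2
U(K) = -4*K (U(K) = -4*K/1 = -4*K)
f(L) = -8 + 1/(2*L) (f(L) = 1/(L + L) - 4*2 = 1/(2*L) - 8 = -8 + 1/(2*L))
(f(-2)*q(N))*26 = ((-8 + (1/2)/(-2))*(1/2))*26 = ((-8 + (1/2)*(-1/2))*(1/2))*26 = ((-8 - 1/4)*(1/2))*26 = -33/4*1/2*26 = -33/8*26 = -429/4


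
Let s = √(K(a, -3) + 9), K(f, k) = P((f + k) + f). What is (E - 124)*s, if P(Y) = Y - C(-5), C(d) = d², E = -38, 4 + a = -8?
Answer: -162*I*√43 ≈ -1062.3*I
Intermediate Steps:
a = -12 (a = -4 - 8 = -12)
P(Y) = -25 + Y (P(Y) = Y - 1*(-5)² = Y - 1*25 = Y - 25 = -25 + Y)
K(f, k) = -25 + k + 2*f (K(f, k) = -25 + ((f + k) + f) = -25 + (k + 2*f) = -25 + k + 2*f)
s = I*√43 (s = √((-25 - 3 + 2*(-12)) + 9) = √((-25 - 3 - 24) + 9) = √(-52 + 9) = √(-43) = I*√43 ≈ 6.5574*I)
(E - 124)*s = (-38 - 124)*(I*√43) = -162*I*√43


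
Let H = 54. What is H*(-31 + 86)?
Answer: 2970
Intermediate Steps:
H*(-31 + 86) = 54*(-31 + 86) = 54*55 = 2970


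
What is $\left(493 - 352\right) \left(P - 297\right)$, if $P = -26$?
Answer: $-45543$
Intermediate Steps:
$\left(493 - 352\right) \left(P - 297\right) = \left(493 - 352\right) \left(-26 - 297\right) = 141 \left(-323\right) = -45543$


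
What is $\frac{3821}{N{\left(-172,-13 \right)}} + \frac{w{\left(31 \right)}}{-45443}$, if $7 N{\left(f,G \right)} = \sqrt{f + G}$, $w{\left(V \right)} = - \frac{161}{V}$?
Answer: $\frac{161}{1408733} - \frac{26747 i \sqrt{185}}{185} \approx 0.00011429 - 1966.5 i$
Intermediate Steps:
$N{\left(f,G \right)} = \frac{\sqrt{G + f}}{7}$ ($N{\left(f,G \right)} = \frac{\sqrt{f + G}}{7} = \frac{\sqrt{G + f}}{7}$)
$\frac{3821}{N{\left(-172,-13 \right)}} + \frac{w{\left(31 \right)}}{-45443} = \frac{3821}{\frac{1}{7} \sqrt{-13 - 172}} + \frac{\left(-161\right) \frac{1}{31}}{-45443} = \frac{3821}{\frac{1}{7} \sqrt{-185}} + \left(-161\right) \frac{1}{31} \left(- \frac{1}{45443}\right) = \frac{3821}{\frac{1}{7} i \sqrt{185}} - - \frac{161}{1408733} = \frac{3821}{\frac{1}{7} i \sqrt{185}} + \frac{161}{1408733} = 3821 \left(- \frac{7 i \sqrt{185}}{185}\right) + \frac{161}{1408733} = - \frac{26747 i \sqrt{185}}{185} + \frac{161}{1408733} = \frac{161}{1408733} - \frac{26747 i \sqrt{185}}{185}$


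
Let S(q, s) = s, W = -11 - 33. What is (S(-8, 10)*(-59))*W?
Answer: 25960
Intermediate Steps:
W = -44
(S(-8, 10)*(-59))*W = (10*(-59))*(-44) = -590*(-44) = 25960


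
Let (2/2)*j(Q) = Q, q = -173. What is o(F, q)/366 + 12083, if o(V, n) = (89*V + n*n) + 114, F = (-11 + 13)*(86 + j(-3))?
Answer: 1489065/122 ≈ 12205.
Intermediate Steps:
j(Q) = Q
F = 166 (F = (-11 + 13)*(86 - 3) = 2*83 = 166)
o(V, n) = 114 + n² + 89*V (o(V, n) = (89*V + n²) + 114 = (n² + 89*V) + 114 = 114 + n² + 89*V)
o(F, q)/366 + 12083 = (114 + (-173)² + 89*166)/366 + 12083 = (114 + 29929 + 14774)*(1/366) + 12083 = 44817*(1/366) + 12083 = 14939/122 + 12083 = 1489065/122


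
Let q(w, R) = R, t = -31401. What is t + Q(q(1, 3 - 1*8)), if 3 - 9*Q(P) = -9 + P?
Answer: -282592/9 ≈ -31399.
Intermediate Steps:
Q(P) = 4/3 - P/9 (Q(P) = ⅓ - (-9 + P)/9 = ⅓ + (1 - P/9) = 4/3 - P/9)
t + Q(q(1, 3 - 1*8)) = -31401 + (4/3 - (3 - 1*8)/9) = -31401 + (4/3 - (3 - 8)/9) = -31401 + (4/3 - ⅑*(-5)) = -31401 + (4/3 + 5/9) = -31401 + 17/9 = -282592/9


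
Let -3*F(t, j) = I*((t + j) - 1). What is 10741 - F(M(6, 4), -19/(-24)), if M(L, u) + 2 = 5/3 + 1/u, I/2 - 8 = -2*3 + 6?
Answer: 96655/9 ≈ 10739.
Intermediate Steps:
I = 16 (I = 16 + 2*(-2*3 + 6) = 16 + 2*(-6 + 6) = 16 + 2*0 = 16 + 0 = 16)
M(L, u) = -⅓ + 1/u (M(L, u) = -2 + (5/3 + 1/u) = -⅓ + 1/u)
F(t, j) = 16/3 - 16*j/3 - 16*t/3 (F(t, j) = -16*((t + j) - 1)/3 = -16*((j + t) - 1)/3 = -16*(-1 + j + t)/3 = -(-16 + 16*j + 16*t)/3 = 16/3 - 16*j/3 - 16*t/3)
10741 - F(M(6, 4), -19/(-24)) = 10741 - (16/3 - (-304)/(3*(-24)) - 16*(3 - 1*4)/(9*4)) = 10741 - (16/3 - (-304)*(-1)/(3*24) - 16*(3 - 4)/(9*4)) = 10741 - (16/3 - 16/3*19/24 - 16*(-1)/(9*4)) = 10741 - (16/3 - 38/9 - 16/3*(-1/12)) = 10741 - (16/3 - 38/9 + 4/9) = 10741 - 1*14/9 = 10741 - 14/9 = 96655/9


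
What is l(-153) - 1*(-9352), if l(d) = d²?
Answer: 32761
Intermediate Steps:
l(-153) - 1*(-9352) = (-153)² - 1*(-9352) = 23409 + 9352 = 32761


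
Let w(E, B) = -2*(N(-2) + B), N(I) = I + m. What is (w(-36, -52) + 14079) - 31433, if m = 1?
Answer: -17248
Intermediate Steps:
N(I) = 1 + I (N(I) = I + 1 = 1 + I)
w(E, B) = 2 - 2*B (w(E, B) = -2*((1 - 2) + B) = -2*(-1 + B) = 2 - 2*B)
(w(-36, -52) + 14079) - 31433 = ((2 - 2*(-52)) + 14079) - 31433 = ((2 + 104) + 14079) - 31433 = (106 + 14079) - 31433 = 14185 - 31433 = -17248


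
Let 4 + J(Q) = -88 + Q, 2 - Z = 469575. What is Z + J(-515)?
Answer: -470180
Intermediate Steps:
Z = -469573 (Z = 2 - 1*469575 = 2 - 469575 = -469573)
J(Q) = -92 + Q (J(Q) = -4 + (-88 + Q) = -92 + Q)
Z + J(-515) = -469573 + (-92 - 515) = -469573 - 607 = -470180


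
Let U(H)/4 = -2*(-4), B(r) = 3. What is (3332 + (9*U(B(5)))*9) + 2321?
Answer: 8245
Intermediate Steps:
U(H) = 32 (U(H) = 4*(-2*(-4)) = 4*8 = 32)
(3332 + (9*U(B(5)))*9) + 2321 = (3332 + (9*32)*9) + 2321 = (3332 + 288*9) + 2321 = (3332 + 2592) + 2321 = 5924 + 2321 = 8245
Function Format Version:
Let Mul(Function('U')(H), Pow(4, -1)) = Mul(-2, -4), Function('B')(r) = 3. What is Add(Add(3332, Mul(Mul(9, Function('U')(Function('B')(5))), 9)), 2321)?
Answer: 8245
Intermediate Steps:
Function('U')(H) = 32 (Function('U')(H) = Mul(4, Mul(-2, -4)) = Mul(4, 8) = 32)
Add(Add(3332, Mul(Mul(9, Function('U')(Function('B')(5))), 9)), 2321) = Add(Add(3332, Mul(Mul(9, 32), 9)), 2321) = Add(Add(3332, Mul(288, 9)), 2321) = Add(Add(3332, 2592), 2321) = Add(5924, 2321) = 8245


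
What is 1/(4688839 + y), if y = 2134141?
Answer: 1/6822980 ≈ 1.4656e-7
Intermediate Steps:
1/(4688839 + y) = 1/(4688839 + 2134141) = 1/6822980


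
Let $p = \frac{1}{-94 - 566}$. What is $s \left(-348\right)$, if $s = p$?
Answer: $\frac{29}{55} \approx 0.52727$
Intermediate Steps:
$p = - \frac{1}{660}$ ($p = \frac{1}{-660} = - \frac{1}{660} \approx -0.0015152$)
$s = - \frac{1}{660} \approx -0.0015152$
$s \left(-348\right) = \left(- \frac{1}{660}\right) \left(-348\right) = \frac{29}{55}$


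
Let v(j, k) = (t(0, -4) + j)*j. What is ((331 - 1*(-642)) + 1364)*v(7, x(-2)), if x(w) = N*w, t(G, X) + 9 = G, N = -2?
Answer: -32718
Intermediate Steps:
t(G, X) = -9 + G
x(w) = -2*w
v(j, k) = j*(-9 + j) (v(j, k) = ((-9 + 0) + j)*j = (-9 + j)*j = j*(-9 + j))
((331 - 1*(-642)) + 1364)*v(7, x(-2)) = ((331 - 1*(-642)) + 1364)*(7*(-9 + 7)) = ((331 + 642) + 1364)*(7*(-2)) = (973 + 1364)*(-14) = 2337*(-14) = -32718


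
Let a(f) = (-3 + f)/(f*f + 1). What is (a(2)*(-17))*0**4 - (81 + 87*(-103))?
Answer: 8880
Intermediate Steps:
a(f) = (-3 + f)/(1 + f**2) (a(f) = (-3 + f)/(f**2 + 1) = (-3 + f)/(1 + f**2))
(a(2)*(-17))*0**4 - (81 + 87*(-103)) = (((-3 + 2)/(1 + 2**2))*(-17))*0**4 - (81 + 87*(-103)) = ((-1/(1 + 4))*(-17))*0 - (81 - 8961) = ((-1/5)*(-17))*0 - 1*(-8880) = (((1/5)*(-1))*(-17))*0 + 8880 = -1/5*(-17)*0 + 8880 = (17/5)*0 + 8880 = 0 + 8880 = 8880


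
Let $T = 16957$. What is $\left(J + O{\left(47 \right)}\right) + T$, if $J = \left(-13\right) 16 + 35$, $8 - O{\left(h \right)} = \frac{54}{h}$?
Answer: $\frac{789170}{47} \approx 16791.0$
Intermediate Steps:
$O{\left(h \right)} = 8 - \frac{54}{h}$
$J = -173$ ($J = -208 + 35 = -173$)
$\left(J + O{\left(47 \right)}\right) + T = \left(-173 + \left(8 - \frac{54}{47}\right)\right) + 16957 = \left(-173 + \frac{322}{47}\right) + 16957 = - \frac{7809}{47} + 16957 = \frac{789170}{47}$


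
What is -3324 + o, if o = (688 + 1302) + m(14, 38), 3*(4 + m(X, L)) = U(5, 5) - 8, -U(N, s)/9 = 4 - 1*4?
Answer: -4022/3 ≈ -1340.7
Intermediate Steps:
U(N, s) = 0 (U(N, s) = -9*(4 - 1*4) = -9*(4 - 4) = -9*0 = 0)
m(X, L) = -20/3 (m(X, L) = -4 + (0 - 8)/3 = -4 + (1/3)*(-8) = -4 - 8/3 = -20/3)
o = 5950/3 (o = (688 + 1302) - 20/3 = 1990 - 20/3 = 5950/3 ≈ 1983.3)
-3324 + o = -3324 + 5950/3 = -4022/3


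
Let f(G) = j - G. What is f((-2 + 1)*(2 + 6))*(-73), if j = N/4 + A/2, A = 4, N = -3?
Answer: -2701/4 ≈ -675.25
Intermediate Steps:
j = 5/4 (j = -3/4 + 4/2 = -3*¼ + 4*(½) = -¾ + 2 = 5/4 ≈ 1.2500)
f(G) = 5/4 - G
f((-2 + 1)*(2 + 6))*(-73) = (5/4 - (-2 + 1)*(2 + 6))*(-73) = (5/4 - (-1)*8)*(-73) = (5/4 - 1*(-8))*(-73) = (5/4 + 8)*(-73) = (37/4)*(-73) = -2701/4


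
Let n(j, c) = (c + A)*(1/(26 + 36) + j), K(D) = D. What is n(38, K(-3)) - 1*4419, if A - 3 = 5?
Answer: -262193/62 ≈ -4228.9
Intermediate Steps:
A = 8 (A = 3 + 5 = 8)
n(j, c) = (8 + c)*(1/62 + j) (n(j, c) = (c + 8)*(1/(26 + 36) + j) = (8 + c)*(1/62 + j))
n(38, K(-3)) - 1*4419 = (4/31 + 8*38 + (1/62)*(-3) - 3*38) - 1*4419 = (4/31 + 304 - 3/62 - 114) - 4419 = 11785/62 - 4419 = -262193/62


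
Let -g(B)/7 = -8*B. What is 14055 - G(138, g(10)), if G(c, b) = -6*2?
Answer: 14067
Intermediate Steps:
g(B) = 56*B (g(B) = -(-56)*B = 56*B)
G(c, b) = -12
14055 - G(138, g(10)) = 14055 - 1*(-12) = 14055 + 12 = 14067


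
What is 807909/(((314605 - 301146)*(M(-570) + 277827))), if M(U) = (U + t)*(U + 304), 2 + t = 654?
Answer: 807909/3445705885 ≈ 0.00023447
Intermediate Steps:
t = 652 (t = -2 + 654 = 652)
M(U) = (304 + U)*(652 + U) (M(U) = (U + 652)*(U + 304) = (652 + U)*(304 + U) = (304 + U)*(652 + U))
807909/(((314605 - 301146)*(M(-570) + 277827))) = 807909/(((314605 - 301146)*((198208 + (-570)**2 + 956*(-570)) + 277827))) = 807909/((13459*((198208 + 324900 - 544920) + 277827))) = 807909/((13459*(-21812 + 277827))) = 807909/((13459*256015)) = 807909/3445705885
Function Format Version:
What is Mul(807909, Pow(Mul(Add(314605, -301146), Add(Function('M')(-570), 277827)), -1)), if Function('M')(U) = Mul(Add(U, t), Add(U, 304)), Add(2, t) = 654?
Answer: Rational(807909, 3445705885) ≈ 0.00023447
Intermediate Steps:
t = 652 (t = Add(-2, 654) = 652)
Function('M')(U) = Mul(Add(304, U), Add(652, U)) (Function('M')(U) = Mul(Add(U, 652), Add(U, 304)) = Mul(Add(652, U), Add(304, U)) = Mul(Add(304, U), Add(652, U)))
Mul(807909, Pow(Mul(Add(314605, -301146), Add(Function('M')(-570), 277827)), -1)) = Mul(807909, Pow(Mul(Add(314605, -301146), Add(Add(198208, Pow(-570, 2), Mul(956, -570)), 277827)), -1)) = Mul(807909, Pow(Mul(13459, Add(Add(198208, 324900, -544920), 277827)), -1)) = Mul(807909, Pow(Mul(13459, Add(-21812, 277827)), -1)) = Mul(807909, Pow(Mul(13459, 256015), -1)) = Mul(807909, Pow(3445705885, -1)) = Mul(807909, Rational(1, 3445705885)) = Rational(807909, 3445705885)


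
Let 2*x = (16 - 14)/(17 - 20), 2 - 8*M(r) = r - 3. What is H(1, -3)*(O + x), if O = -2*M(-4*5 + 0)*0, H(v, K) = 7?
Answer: -7/3 ≈ -2.3333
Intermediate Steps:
M(r) = 5/8 - r/8 (M(r) = ¼ - (r - 3)/8 = ¼ - (-3 + r)/8 = ¼ + (3/8 - r/8) = 5/8 - r/8)
x = -⅓ (x = ((16 - 14)/(17 - 20))/2 = (2/(-3))/2 = (2*(-⅓))/2 = (½)*(-⅔) = -⅓ ≈ -0.33333)
O = 0 (O = -2*(5/8 - (-4*5 + 0)/8)*0 = -2*(5/8 - (-20 + 0)/8)*0 = -2*(5/8 - ⅛*(-20))*0 = -2*(5/8 + 5/2)*0 = -2*25/8*0 = -25/4*0 = 0)
H(1, -3)*(O + x) = 7*(0 - ⅓) = 7*(-⅓) = -7/3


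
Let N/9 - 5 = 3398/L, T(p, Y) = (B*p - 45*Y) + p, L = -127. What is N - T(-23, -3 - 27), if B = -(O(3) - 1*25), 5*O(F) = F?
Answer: -610618/635 ≈ -961.60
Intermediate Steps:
O(F) = F/5
B = 122/5 (B = -((1/5)*3 - 1*25) = -(3/5 - 25) = -1*(-122/5) = 122/5 ≈ 24.400)
T(p, Y) = -45*Y + 127*p/5 (T(p, Y) = (122*p/5 - 45*Y) + p = (-45*Y + 122*p/5) + p = -45*Y + 127*p/5)
N = -24867/127 (N = 45 + 9*(3398/(-127)) = 45 + 9*(3398*(-1/127)) = 45 + 9*(-3398/127) = 45 - 30582/127 = -24867/127 ≈ -195.80)
N - T(-23, -3 - 27) = -24867/127 - (-45*(-3 - 27) + (127/5)*(-23)) = -24867/127 - (-45*(-30) - 2921/5) = -24867/127 - (1350 - 2921/5) = -24867/127 - 1*3829/5 = -24867/127 - 3829/5 = -610618/635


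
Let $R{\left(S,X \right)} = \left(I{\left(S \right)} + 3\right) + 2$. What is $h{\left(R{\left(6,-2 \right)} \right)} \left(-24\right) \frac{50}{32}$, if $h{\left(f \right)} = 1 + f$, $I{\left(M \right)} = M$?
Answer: $-450$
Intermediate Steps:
$R{\left(S,X \right)} = 5 + S$ ($R{\left(S,X \right)} = \left(S + 3\right) + 2 = \left(3 + S\right) + 2 = 5 + S$)
$h{\left(R{\left(6,-2 \right)} \right)} \left(-24\right) \frac{50}{32} = \left(1 + \left(5 + 6\right)\right) \left(-24\right) \frac{50}{32} = \left(1 + 11\right) \left(-24\right) 50 \cdot \frac{1}{32} = 12 \left(-24\right) \frac{25}{16} = \left(-288\right) \frac{25}{16} = -450$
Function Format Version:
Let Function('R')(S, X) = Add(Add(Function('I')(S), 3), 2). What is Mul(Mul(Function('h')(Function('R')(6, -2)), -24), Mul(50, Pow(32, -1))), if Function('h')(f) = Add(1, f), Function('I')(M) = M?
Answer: -450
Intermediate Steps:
Function('R')(S, X) = Add(5, S) (Function('R')(S, X) = Add(Add(S, 3), 2) = Add(Add(3, S), 2) = Add(5, S))
Mul(Mul(Function('h')(Function('R')(6, -2)), -24), Mul(50, Pow(32, -1))) = Mul(Mul(Add(1, Add(5, 6)), -24), Mul(50, Pow(32, -1))) = Mul(Mul(Add(1, 11), -24), Mul(50, Rational(1, 32))) = Mul(Mul(12, -24), Rational(25, 16)) = Mul(-288, Rational(25, 16)) = -450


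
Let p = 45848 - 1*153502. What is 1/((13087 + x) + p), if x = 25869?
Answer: -1/68698 ≈ -1.4556e-5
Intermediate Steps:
p = -107654 (p = 45848 - 153502 = -107654)
1/((13087 + x) + p) = 1/((13087 + 25869) - 107654) = 1/(38956 - 107654) = 1/(-68698) = -1/68698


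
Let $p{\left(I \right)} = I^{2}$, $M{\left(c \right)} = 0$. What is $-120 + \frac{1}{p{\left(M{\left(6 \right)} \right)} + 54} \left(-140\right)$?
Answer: $- \frac{3310}{27} \approx -122.59$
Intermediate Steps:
$-120 + \frac{1}{p{\left(M{\left(6 \right)} \right)} + 54} \left(-140\right) = -120 + \frac{1}{0^{2} + 54} \left(-140\right) = -120 + \frac{1}{0 + 54} \left(-140\right) = -120 + \frac{1}{54} \left(-140\right) = -120 - \frac{70}{27} = - \frac{3310}{27}$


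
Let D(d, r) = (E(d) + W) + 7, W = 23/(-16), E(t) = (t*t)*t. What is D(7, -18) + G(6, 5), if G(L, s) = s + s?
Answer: 5737/16 ≈ 358.56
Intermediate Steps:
E(t) = t³ (E(t) = t²*t = t³)
G(L, s) = 2*s
W = -23/16 (W = 23*(-1/16) = -23/16 ≈ -1.4375)
D(d, r) = 89/16 + d³ (D(d, r) = (d³ - 23/16) + 7 = (-23/16 + d³) + 7 = 89/16 + d³)
D(7, -18) + G(6, 5) = (89/16 + 7³) + 2*5 = (89/16 + 343) + 10 = 5577/16 + 10 = 5737/16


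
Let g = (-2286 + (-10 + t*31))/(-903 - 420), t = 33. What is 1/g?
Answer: 1323/1273 ≈ 1.0393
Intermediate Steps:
g = 1273/1323 (g = (-2286 + (-10 + 33*31))/(-903 - 420) = (-2286 + (-10 + 1023))/(-1323) = (-2286 + 1013)*(-1/1323) = -1273*(-1/1323) = 1273/1323 ≈ 0.96221)
1/g = 1/(1273/1323) = 1323/1273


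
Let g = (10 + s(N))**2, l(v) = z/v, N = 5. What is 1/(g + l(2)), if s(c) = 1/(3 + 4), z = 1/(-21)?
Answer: 294/30239 ≈ 0.0097225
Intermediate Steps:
z = -1/21 ≈ -0.047619
l(v) = -1/(21*v)
s(c) = 1/7
g = 5041/49 (g = (10 + 1/7)**2 = (71/7)**2 = 5041/49 ≈ 102.88)
1/(g + l(2)) = 1/(5041/49 - 1/21/2) = 1/(5041/49 - 1/21*1/2) = 1/(5041/49 - 1/42) = 1/(30239/294) = 294/30239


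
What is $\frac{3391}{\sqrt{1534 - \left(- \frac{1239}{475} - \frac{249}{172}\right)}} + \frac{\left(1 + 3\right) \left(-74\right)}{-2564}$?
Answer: $\frac{74}{641} + \frac{33910 \sqrt{102663552511}}{125659183} \approx 86.581$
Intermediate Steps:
$\frac{3391}{\sqrt{1534 - \left(- \frac{1239}{475} - \frac{249}{172}\right)}} + \frac{\left(1 + 3\right) \left(-74\right)}{-2564} = \frac{3391}{\sqrt{1534 - - \frac{331383}{81700}}} + 4 \left(-74\right) \left(- \frac{1}{2564}\right) = \frac{3391}{\sqrt{1534 + \left(\frac{249}{172} + \frac{1239}{475}\right)}} - - \frac{74}{641} = \frac{3391}{\sqrt{1534 + \frac{331383}{81700}}} + \frac{74}{641} = \frac{3391}{\sqrt{\frac{125659183}{81700}}} + \frac{74}{641} = \frac{3391}{\frac{1}{8170} \sqrt{102663552511}} + \frac{74}{641} = 3391 \frac{10 \sqrt{102663552511}}{125659183} + \frac{74}{641} = \frac{33910 \sqrt{102663552511}}{125659183} + \frac{74}{641} = \frac{74}{641} + \frac{33910 \sqrt{102663552511}}{125659183}$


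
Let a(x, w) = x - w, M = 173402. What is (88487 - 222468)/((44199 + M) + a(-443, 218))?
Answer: -133981/216940 ≈ -0.61759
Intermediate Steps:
(88487 - 222468)/((44199 + M) + a(-443, 218)) = (88487 - 222468)/((44199 + 173402) + (-443 - 1*218)) = -133981/(217601 + (-443 - 218)) = -133981/(217601 - 661) = -133981/216940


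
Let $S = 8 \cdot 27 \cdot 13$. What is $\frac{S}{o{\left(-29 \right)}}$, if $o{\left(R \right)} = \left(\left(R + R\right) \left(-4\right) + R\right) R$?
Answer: $- \frac{2808}{5887} \approx -0.47698$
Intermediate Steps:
$o{\left(R \right)} = - 7 R^{2}$ ($o{\left(R \right)} = \left(2 R \left(-4\right) + R\right) R = \left(- 8 R + R\right) R = - 7 R R = - 7 R^{2}$)
$S = 2808$ ($S = 216 \cdot 13 = 2808$)
$\frac{S}{o{\left(-29 \right)}} = \frac{2808}{\left(-7\right) \left(-29\right)^{2}} = \frac{2808}{\left(-7\right) 841} = \frac{2808}{-5887} = 2808 \left(- \frac{1}{5887}\right) = - \frac{2808}{5887}$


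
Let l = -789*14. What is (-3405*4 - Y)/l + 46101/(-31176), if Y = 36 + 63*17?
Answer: -2783483/19131672 ≈ -0.14549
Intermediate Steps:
Y = 1107 (Y = 36 + 1071 = 1107)
l = -11046
(-3405*4 - Y)/l + 46101/(-31176) = (-3405*4 - 1*1107)/(-11046) + 46101/(-31176) = (-13620 - 1107)*(-1/11046) + 46101*(-1/31176) = -14727*(-1/11046) - 15367/10392 = 4909/3682 - 15367/10392 = -2783483/19131672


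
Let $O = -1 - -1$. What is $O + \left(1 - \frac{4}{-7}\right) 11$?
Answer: $\frac{121}{7} \approx 17.286$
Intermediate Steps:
$O = 0$ ($O = -1 + 1 = 0$)
$O + \left(1 - \frac{4}{-7}\right) 11 = 0 + \left(1 - \frac{4}{-7}\right) 11 = 0 + \left(1 - 4 \left(- \frac{1}{7}\right)\right) 11 = 0 + \left(1 - - \frac{4}{7}\right) 11 = 0 + \left(1 + \frac{4}{7}\right) 11 = 0 + \frac{11}{7} \cdot 11 = 0 + \frac{121}{7} = \frac{121}{7}$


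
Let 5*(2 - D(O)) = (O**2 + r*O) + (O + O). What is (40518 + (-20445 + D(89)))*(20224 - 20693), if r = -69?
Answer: -46157573/5 ≈ -9.2315e+6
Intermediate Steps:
D(O) = 2 - O**2/5 + 67*O/5 (D(O) = 2 - ((O**2 - 69*O) + (O + O))/5 = 2 - ((O**2 - 69*O) + 2*O)/5 = 2 - (O**2 - 67*O)/5 = 2 + (-O**2/5 + 67*O/5) = 2 - O**2/5 + 67*O/5)
(40518 + (-20445 + D(89)))*(20224 - 20693) = (40518 + (-20445 + (2 - 1/5*89**2 + (67/5)*89)))*(20224 - 20693) = (40518 + (-20445 + (2 - 1/5*7921 + 5963/5)))*(-469) = (40518 + (-20445 + (2 - 7921/5 + 5963/5)))*(-469) = (40518 + (-20445 - 1948/5))*(-469) = (40518 - 104173/5)*(-469) = (98417/5)*(-469) = -46157573/5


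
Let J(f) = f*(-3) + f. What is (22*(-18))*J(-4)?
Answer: -3168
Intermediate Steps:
J(f) = -2*f (J(f) = -3*f + f = -2*f)
(22*(-18))*J(-4) = (22*(-18))*(-2*(-4)) = -396*8 = -3168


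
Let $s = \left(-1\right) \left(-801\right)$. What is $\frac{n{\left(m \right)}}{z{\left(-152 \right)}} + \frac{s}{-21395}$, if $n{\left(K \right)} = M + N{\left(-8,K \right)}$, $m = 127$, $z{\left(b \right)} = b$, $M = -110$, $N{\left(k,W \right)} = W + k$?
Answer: $- \frac{314307}{3252040} \approx -0.096649$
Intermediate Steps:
$n{\left(K \right)} = -118 + K$ ($n{\left(K \right)} = -110 + \left(K - 8\right) = -110 + \left(-8 + K\right) = -118 + K$)
$s = 801$
$\frac{n{\left(m \right)}}{z{\left(-152 \right)}} + \frac{s}{-21395} = \frac{-118 + 127}{-152} + \frac{801}{-21395} = 9 \left(- \frac{1}{152}\right) + 801 \left(- \frac{1}{21395}\right) = - \frac{9}{152} - \frac{801}{21395} = - \frac{314307}{3252040}$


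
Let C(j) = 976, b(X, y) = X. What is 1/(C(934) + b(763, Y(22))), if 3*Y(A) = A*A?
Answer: 1/1739 ≈ 0.00057504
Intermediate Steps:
Y(A) = A**2/3 (Y(A) = (A*A)/3 = A**2/3)
1/(C(934) + b(763, Y(22))) = 1/(976 + 763) = 1/1739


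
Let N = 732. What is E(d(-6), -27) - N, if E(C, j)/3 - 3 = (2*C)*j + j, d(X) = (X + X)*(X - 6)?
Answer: -24132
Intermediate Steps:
d(X) = 2*X*(-6 + X) (d(X) = (2*X)*(-6 + X) = 2*X*(-6 + X))
E(C, j) = 9 + 3*j + 6*C*j (E(C, j) = 9 + 3*((2*C)*j + j) = 9 + 3*(2*C*j + j) = 9 + 3*(j + 2*C*j) = 9 + (3*j + 6*C*j) = 9 + 3*j + 6*C*j)
E(d(-6), -27) - N = (9 + 3*(-27) + 6*(2*(-6)*(-6 - 6))*(-27)) - 1*732 = (9 - 81 + 6*(2*(-6)*(-12))*(-27)) - 732 = (9 - 81 + 6*144*(-27)) - 732 = (9 - 81 - 23328) - 732 = -23400 - 732 = -24132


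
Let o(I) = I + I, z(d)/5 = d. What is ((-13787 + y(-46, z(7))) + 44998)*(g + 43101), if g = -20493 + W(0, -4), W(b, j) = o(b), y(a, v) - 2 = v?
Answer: 706454784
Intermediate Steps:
z(d) = 5*d
y(a, v) = 2 + v
o(I) = 2*I
W(b, j) = 2*b
g = -20493 (g = -20493 + 2*0 = -20493 + 0 = -20493)
((-13787 + y(-46, z(7))) + 44998)*(g + 43101) = ((-13787 + (2 + 5*7)) + 44998)*(-20493 + 43101) = ((-13787 + (2 + 35)) + 44998)*22608 = ((-13787 + 37) + 44998)*22608 = (-13750 + 44998)*22608 = 31248*22608 = 706454784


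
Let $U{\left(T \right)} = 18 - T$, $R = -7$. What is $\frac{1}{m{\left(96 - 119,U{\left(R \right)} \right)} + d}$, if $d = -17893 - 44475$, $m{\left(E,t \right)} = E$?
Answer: $- \frac{1}{62391} \approx -1.6028 \cdot 10^{-5}$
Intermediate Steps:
$d = -62368$
$\frac{1}{m{\left(96 - 119,U{\left(R \right)} \right)} + d} = \frac{1}{\left(96 - 119\right) - 62368} = \frac{1}{-23 - 62368} = \frac{1}{-62391} = - \frac{1}{62391}$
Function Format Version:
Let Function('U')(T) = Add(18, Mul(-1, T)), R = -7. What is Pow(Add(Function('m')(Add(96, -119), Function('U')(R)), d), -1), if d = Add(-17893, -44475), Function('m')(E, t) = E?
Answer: Rational(-1, 62391) ≈ -1.6028e-5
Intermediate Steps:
d = -62368
Pow(Add(Function('m')(Add(96, -119), Function('U')(R)), d), -1) = Pow(Add(Add(96, -119), -62368), -1) = Pow(Add(-23, -62368), -1) = Pow(-62391, -1) = Rational(-1, 62391)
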